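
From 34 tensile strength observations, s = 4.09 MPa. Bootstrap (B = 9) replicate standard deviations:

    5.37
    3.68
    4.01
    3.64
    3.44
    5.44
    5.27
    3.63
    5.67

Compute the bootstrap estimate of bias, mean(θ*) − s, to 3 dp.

bias = +0.371

mean(θ*) = (5.37 + 3.68 + 4.01 + 3.64 + 3.44 + 5.44 + 5.27 + 3.63 + 5.67) / 9 = 4.4611
bias = 4.4611 − 4.09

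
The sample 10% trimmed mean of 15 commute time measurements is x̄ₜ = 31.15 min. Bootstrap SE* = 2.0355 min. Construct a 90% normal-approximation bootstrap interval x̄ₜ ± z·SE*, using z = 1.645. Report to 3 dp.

Margin = 1.645 × 2.0355 = 3.3484
Interval: 31.15 ± 3.3484

(27.802, 34.498)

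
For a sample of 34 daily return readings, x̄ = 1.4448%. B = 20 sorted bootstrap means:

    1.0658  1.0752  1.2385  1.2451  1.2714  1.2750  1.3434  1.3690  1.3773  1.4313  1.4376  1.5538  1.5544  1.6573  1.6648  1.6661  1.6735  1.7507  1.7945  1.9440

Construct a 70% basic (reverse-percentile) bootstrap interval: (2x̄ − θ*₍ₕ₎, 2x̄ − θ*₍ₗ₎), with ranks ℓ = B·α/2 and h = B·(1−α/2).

Percentile endpoints at ranks 3 and 17: θ*₍3₎ = 1.2385, θ*₍17₎ = 1.6735.
Basic interval reflects these around x̄:
  lower = 2 × 1.4448 − 1.6735 = 1.2161
  upper = 2 × 1.4448 − 1.2385 = 1.6511

(1.2161, 1.6511)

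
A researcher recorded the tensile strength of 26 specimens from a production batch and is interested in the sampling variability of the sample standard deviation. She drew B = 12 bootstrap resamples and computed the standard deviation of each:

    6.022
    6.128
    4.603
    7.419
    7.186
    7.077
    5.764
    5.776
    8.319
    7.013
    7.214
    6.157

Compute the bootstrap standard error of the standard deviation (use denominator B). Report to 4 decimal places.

Bootstrap SE is the standard deviation of the 12 replicate standard deviations.
Mean of replicates: (6.022 + 6.128 + 4.603 + 7.419 + 7.186 + 7.077 + 5.764 + 5.776 + 8.319 + 7.013 + 7.214 + 6.157) / 12 = 78.67800 / 12 = 6.55650
Sum of squared deviations: (−0.53450)² + (−0.42850)² + (−1.95350)² + (+0.86250)² + (+0.62950)² + (+0.52050)² + (−0.79250)² + (−0.78050)² + (+1.76250)² + (+0.45650)² + (+0.65750)² + (−0.39950)² = 10.84050
Variance = 10.84050 / 12 = 0.90338
SE* = √0.90338

SE* = 0.9505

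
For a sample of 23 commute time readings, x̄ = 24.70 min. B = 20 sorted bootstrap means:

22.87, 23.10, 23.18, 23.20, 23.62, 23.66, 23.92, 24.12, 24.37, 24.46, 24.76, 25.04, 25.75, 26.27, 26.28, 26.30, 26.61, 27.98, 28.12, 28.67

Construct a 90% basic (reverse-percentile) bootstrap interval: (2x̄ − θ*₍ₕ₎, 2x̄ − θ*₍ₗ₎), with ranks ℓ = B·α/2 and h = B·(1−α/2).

(21.28, 26.53)

Percentile endpoints at ranks 1 and 19: θ*₍1₎ = 22.87, θ*₍19₎ = 28.12.
Basic interval reflects these around x̄:
  lower = 2 × 24.70 − 28.12 = 21.28
  upper = 2 × 24.70 − 22.87 = 26.53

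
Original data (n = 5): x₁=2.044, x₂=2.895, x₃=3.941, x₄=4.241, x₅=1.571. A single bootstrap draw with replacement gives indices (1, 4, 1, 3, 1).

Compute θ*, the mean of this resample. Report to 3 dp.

Resample values: 2.044, 4.241, 2.044, 3.941, 2.044.
Mean = (2.044 + 4.241 + 2.044 + 3.941 + 2.044) / 5 = 14.3140 / 5 = 2.863

θ* = 2.863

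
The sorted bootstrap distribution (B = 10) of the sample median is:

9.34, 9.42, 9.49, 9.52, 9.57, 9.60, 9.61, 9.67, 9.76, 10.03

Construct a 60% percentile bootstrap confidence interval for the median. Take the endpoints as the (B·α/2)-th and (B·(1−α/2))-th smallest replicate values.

α = 0.40; lower rank = 10 × 0.200 = 2; upper rank = 10 × 0.800 = 8.
The 2nd smallest replicate is 9.42; the 8th is 9.67.

(9.42, 9.67)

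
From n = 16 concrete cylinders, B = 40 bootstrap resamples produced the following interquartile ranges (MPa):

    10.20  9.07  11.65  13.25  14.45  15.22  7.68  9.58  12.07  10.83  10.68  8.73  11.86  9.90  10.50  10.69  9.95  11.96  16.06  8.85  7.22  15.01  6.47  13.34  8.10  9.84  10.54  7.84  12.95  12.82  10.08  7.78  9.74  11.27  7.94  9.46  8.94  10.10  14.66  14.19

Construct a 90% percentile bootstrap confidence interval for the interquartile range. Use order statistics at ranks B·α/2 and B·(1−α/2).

Sorted replicates: 6.47, 7.22, 7.68, 7.78, 7.84, 7.94, 8.10, 8.73, 8.85, 8.94, 9.07, 9.46, 9.58, 9.74, 9.84, 9.90, 9.95, 10.08, 10.10, 10.20, 10.50, 10.54, 10.68, 10.69, 10.83, 11.27, 11.65, 11.86, 11.96, 12.07, 12.82, 12.95, 13.25, 13.34, 14.19, 14.45, 14.66, 15.01, 15.22, 16.06
α = 0.10; lower rank = 40 × 0.050 = 2; upper rank = 40 × 0.950 = 38.
The 2nd smallest replicate is 7.22; the 38th is 15.01.

(7.22, 15.01)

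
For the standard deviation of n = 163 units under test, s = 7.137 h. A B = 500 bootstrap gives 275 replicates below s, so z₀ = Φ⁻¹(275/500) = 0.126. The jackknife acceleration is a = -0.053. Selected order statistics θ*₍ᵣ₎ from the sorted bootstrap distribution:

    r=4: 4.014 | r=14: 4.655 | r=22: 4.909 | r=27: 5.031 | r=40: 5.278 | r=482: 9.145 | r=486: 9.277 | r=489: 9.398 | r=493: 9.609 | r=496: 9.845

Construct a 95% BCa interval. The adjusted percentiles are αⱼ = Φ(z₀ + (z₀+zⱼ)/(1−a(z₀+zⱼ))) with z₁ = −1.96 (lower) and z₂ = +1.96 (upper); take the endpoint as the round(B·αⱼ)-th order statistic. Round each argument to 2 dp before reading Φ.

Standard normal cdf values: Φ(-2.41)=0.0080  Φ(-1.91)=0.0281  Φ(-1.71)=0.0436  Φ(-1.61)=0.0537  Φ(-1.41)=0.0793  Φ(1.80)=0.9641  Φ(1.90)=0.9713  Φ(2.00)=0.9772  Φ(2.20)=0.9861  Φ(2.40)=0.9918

(4.655, 9.398)

Lower: z₀ + z₁ = 0.126 + (-1.960) = -1.834; 1 − a(z₀+z₁) = 1 − (-0.053)(-1.834) = 0.9028; argument = 0.126 + (-1.834)/0.9028 = -1.9055 → -1.91.
α₁ = Φ(-1.91) = 0.0281; rank = round(500 × 0.0281) = 14; θ*₍14₎ = 4.655.
Upper: z₀ + z₂ = 2.086; 1 − a(z₀+z₂) = 1.1106; argument = 2.0043 → 2.00; α₂ = 0.9772; rank = 489; θ*₍489₎ = 9.398.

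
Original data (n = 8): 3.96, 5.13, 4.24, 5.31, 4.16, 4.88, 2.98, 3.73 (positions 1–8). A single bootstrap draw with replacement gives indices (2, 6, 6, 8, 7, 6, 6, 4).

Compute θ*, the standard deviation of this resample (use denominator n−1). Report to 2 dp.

Resample values: 5.13, 4.88, 4.88, 3.73, 2.98, 4.88, 4.88, 5.31.
Mean = 4.5838; sum of squared deviations = 4.4778
s² = 4.4778 / 7 = 0.6397
s = √0.6397 = 0.80

θ* = 0.80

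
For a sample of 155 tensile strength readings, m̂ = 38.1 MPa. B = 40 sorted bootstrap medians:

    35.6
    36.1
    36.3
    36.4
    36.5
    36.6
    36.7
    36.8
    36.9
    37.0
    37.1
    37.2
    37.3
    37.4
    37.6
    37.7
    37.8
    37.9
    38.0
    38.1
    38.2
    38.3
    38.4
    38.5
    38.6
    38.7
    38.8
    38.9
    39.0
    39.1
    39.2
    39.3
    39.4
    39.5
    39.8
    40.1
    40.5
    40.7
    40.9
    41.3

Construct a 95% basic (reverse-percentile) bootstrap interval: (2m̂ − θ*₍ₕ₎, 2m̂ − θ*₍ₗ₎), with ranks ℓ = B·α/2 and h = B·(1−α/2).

(35.3, 40.6)

Percentile endpoints at ranks 1 and 39: θ*₍1₎ = 35.6, θ*₍39₎ = 40.9.
Basic interval reflects these around m̂:
  lower = 2 × 38.1 − 40.9 = 35.3
  upper = 2 × 38.1 − 35.6 = 40.6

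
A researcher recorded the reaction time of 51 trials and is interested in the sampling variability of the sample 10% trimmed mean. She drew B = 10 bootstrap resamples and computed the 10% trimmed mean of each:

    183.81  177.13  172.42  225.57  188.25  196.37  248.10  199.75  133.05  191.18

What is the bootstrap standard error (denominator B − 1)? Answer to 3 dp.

Bootstrap SE is the standard deviation of the 10 replicate 10% trimmed means.
Mean of replicates: (183.81 + 177.13 + 172.42 + 225.57 + 188.25 + 196.37 + 248.10 + 199.75 + 133.05 + 191.18) / 10 = 1915.6300 / 10 = 191.5630
Sum of squared deviations: (−7.7530)² + (−14.4330)² + (−19.1430)² + (+34.0070)² + (−3.3130)² + (+4.8070)² + (+56.5370)² + (+8.1870)² + (−58.5130)² + (−0.3830)² = 8512.8114
Variance = 8512.8114 / 9 = 945.8679
SE* = √945.8679

SE* = 30.755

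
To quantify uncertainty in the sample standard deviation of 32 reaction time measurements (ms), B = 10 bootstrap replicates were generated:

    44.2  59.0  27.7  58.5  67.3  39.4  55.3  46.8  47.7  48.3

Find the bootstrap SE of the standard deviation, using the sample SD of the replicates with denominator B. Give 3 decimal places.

SE* = 10.672

Bootstrap SE is the standard deviation of the 10 replicate standard deviations.
Mean of replicates: (44.2 + 59.0 + 27.7 + 58.5 + 67.3 + 39.4 + 55.3 + 46.8 + 47.7 + 48.3) / 10 = 494.2000 / 10 = 49.4200
Sum of squared deviations: (−5.2200)² + (+9.5800)² + (−21.7200)² + (+9.0800)² + (+17.8800)² + (−10.0200)² + (+5.8800)² + (−2.6200)² + (−1.7200)² + (−1.1200)² = 1138.9760
Variance = 1138.9760 / 10 = 113.8976
SE* = √113.8976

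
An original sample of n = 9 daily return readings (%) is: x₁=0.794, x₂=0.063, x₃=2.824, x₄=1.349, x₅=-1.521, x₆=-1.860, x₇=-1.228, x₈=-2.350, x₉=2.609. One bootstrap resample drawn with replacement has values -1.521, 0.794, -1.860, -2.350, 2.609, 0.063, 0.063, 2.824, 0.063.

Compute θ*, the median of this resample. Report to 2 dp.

Sorted: -2.350, -1.860, -1.521, 0.063, 0.063, 0.063, 0.794, 2.609, 2.824
Median = middle value = 0.06

θ* = 0.06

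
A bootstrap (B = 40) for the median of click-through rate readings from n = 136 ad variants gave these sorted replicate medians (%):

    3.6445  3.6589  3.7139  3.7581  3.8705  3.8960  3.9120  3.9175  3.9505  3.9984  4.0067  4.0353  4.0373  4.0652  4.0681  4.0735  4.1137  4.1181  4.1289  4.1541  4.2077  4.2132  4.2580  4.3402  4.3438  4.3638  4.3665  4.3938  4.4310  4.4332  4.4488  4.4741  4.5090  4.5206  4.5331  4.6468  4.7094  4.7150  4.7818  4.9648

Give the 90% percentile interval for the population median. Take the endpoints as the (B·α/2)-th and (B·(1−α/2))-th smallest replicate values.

(3.6589, 4.7150)

α = 0.10; lower rank = 40 × 0.050 = 2; upper rank = 40 × 0.950 = 38.
The 2nd smallest replicate is 3.6589; the 38th is 4.7150.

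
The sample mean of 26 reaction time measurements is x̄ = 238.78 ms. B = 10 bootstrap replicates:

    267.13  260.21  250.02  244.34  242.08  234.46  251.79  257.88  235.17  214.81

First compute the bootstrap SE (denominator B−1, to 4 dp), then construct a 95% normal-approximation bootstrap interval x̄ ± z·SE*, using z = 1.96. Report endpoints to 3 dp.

(208.982, 268.578)

Mean of replicates = 245.7890; sum of squared deviations = 2080.1733; SE* = √(2080.1733/9) = 15.2030
Margin = 1.96 × 15.2030 = 29.7979
Interval: 238.78 ± 29.7979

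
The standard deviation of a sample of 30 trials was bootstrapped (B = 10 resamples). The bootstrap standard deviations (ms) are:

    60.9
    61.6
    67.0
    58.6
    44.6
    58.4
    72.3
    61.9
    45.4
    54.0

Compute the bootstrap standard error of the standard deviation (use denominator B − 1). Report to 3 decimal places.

SE* = 8.658

Bootstrap SE is the standard deviation of the 10 replicate standard deviations.
Mean of replicates: (60.9 + 61.6 + 67.0 + 58.6 + 44.6 + 58.4 + 72.3 + 61.9 + 45.4 + 54.0) / 10 = 584.7000 / 10 = 58.4700
Sum of squared deviations: (+2.4300)² + (+3.1300)² + (+8.5300)² + (+0.1300)² + (−13.8700)² + (−0.0700)² + (+13.8300)² + (+3.4300)² + (−13.0700)² + (−4.4700)² = 674.7010
Variance = 674.7010 / 9 = 74.9668
SE* = √74.9668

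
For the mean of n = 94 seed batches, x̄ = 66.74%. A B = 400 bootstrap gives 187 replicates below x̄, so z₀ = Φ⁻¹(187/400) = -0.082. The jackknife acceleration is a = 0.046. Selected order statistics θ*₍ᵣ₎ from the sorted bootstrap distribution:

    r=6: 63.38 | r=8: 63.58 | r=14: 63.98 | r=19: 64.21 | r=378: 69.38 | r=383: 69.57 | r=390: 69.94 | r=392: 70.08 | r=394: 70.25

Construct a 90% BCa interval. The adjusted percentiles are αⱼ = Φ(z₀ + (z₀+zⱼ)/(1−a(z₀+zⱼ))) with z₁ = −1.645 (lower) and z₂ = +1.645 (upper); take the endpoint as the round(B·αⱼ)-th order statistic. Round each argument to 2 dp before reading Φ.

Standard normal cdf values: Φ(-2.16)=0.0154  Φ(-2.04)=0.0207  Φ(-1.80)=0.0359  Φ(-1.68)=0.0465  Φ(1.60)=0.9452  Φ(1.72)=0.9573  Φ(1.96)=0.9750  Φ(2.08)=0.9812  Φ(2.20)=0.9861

Lower: z₀ + z₁ = -0.082 + (-1.645) = -1.727; 1 − a(z₀+z₁) = 1 − (0.046)(-1.727) = 1.0794; argument = -0.082 + (-1.727)/1.0794 = -1.6819 → -1.68.
α₁ = Φ(-1.68) = 0.0465; rank = round(400 × 0.0465) = 19; θ*₍19₎ = 64.21.
Upper: z₀ + z₂ = 1.563; 1 − a(z₀+z₂) = 0.9281; argument = 1.6021 → 1.60; α₂ = 0.9452; rank = 378; θ*₍378₎ = 69.38.

(64.21, 69.38)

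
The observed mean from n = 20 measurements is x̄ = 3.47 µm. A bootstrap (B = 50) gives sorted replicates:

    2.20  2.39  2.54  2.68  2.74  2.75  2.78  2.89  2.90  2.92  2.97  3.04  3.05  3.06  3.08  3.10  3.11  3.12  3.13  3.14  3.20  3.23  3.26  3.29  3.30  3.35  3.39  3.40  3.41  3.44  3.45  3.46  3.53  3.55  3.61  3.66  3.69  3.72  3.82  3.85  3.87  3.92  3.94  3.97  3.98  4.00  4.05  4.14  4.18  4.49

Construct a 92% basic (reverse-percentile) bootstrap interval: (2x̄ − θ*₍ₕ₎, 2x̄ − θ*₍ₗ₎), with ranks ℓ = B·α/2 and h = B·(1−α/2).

(2.80, 4.55)

Percentile endpoints at ranks 2 and 48: θ*₍2₎ = 2.39, θ*₍48₎ = 4.14.
Basic interval reflects these around x̄:
  lower = 2 × 3.47 − 4.14 = 2.80
  upper = 2 × 3.47 − 2.39 = 4.55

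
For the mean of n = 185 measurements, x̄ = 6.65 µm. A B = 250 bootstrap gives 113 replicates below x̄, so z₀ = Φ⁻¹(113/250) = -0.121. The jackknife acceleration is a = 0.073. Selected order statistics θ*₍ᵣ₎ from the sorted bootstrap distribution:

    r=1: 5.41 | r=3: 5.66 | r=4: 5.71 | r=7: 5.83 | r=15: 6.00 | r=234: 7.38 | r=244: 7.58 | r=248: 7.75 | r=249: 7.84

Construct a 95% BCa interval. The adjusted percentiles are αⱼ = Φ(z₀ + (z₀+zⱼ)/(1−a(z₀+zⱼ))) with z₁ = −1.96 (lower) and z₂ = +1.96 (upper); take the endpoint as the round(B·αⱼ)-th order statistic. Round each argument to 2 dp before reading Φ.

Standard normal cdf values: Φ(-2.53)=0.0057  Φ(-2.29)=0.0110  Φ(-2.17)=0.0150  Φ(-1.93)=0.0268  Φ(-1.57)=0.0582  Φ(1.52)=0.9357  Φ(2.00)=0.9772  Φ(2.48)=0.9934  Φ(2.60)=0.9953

(5.83, 7.58)

Lower: z₀ + z₁ = -0.121 + (-1.960) = -2.081; 1 − a(z₀+z₁) = 1 − (0.073)(-2.081) = 1.1519; argument = -0.121 + (-2.081)/1.1519 = -1.9276 → -1.93.
α₁ = Φ(-1.93) = 0.0268; rank = round(250 × 0.0268) = 7; θ*₍7₎ = 5.83.
Upper: z₀ + z₂ = 1.839; 1 − a(z₀+z₂) = 0.8658; argument = 2.0032 → 2.00; α₂ = 0.9772; rank = 244; θ*₍244₎ = 7.58.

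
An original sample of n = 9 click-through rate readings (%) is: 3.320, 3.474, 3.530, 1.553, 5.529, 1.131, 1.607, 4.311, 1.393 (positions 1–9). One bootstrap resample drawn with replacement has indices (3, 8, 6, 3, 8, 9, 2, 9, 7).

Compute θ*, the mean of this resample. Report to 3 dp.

θ* = 2.742

Resample values: 3.530, 4.311, 1.131, 3.530, 4.311, 1.393, 3.474, 1.393, 1.607.
Mean = (3.530 + 4.311 + 1.131 + 3.530 + 4.311 + 1.393 + 3.474 + 1.393 + 1.607) / 9 = 24.6800 / 9 = 2.742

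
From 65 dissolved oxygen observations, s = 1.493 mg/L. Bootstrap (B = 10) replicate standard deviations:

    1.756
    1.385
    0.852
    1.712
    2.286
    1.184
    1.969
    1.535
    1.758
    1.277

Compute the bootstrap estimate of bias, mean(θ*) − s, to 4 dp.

bias = +0.0784

mean(θ*) = (1.756 + 1.385 + 0.852 + 1.712 + 2.286 + 1.184 + 1.969 + 1.535 + 1.758 + 1.277) / 10 = 1.57140
bias = 1.57140 − 1.493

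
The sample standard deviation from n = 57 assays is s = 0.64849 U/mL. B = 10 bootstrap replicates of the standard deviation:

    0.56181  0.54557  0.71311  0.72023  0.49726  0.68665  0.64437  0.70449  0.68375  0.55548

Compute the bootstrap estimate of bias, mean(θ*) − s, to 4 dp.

mean(θ*) = (0.56181 + 0.54557 + 0.71311 + 0.72023 + 0.49726 + 0.68665 + 0.64437 + 0.70449 + 0.68375 + 0.55548) / 10 = 0.63127
bias = 0.63127 − 0.64849

bias = −0.0172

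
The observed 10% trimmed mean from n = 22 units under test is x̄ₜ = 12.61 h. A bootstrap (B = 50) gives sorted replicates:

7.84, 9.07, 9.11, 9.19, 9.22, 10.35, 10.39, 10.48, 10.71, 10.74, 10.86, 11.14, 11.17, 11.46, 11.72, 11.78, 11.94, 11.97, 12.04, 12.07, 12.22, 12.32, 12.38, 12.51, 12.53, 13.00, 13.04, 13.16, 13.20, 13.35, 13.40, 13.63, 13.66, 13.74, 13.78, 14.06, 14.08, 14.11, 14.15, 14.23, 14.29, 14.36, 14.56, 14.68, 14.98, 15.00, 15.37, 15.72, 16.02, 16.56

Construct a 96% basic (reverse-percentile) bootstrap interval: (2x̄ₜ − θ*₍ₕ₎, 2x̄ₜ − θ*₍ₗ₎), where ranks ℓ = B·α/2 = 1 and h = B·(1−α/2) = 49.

(9.20, 17.38)

Percentile endpoints at ranks 1 and 49: θ*₍1₎ = 7.84, θ*₍49₎ = 16.02.
Basic interval reflects these around x̄ₜ:
  lower = 2 × 12.61 − 16.02 = 9.20
  upper = 2 × 12.61 − 7.84 = 17.38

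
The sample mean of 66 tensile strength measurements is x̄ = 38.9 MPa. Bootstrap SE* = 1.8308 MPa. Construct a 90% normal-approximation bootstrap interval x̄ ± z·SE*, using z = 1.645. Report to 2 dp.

(35.89, 41.91)

Margin = 1.645 × 1.8308 = 3.012
Interval: 38.9 ± 3.012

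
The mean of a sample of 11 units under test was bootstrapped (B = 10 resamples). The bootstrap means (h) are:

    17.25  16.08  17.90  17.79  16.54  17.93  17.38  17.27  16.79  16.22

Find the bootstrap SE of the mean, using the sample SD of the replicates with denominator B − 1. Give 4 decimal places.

Bootstrap SE is the standard deviation of the 10 replicate means.
Mean of replicates: (17.25 + 16.08 + 17.90 + 17.79 + 16.54 + 17.93 + 17.38 + 17.27 + 16.79 + 16.22) / 10 = 171.15000 / 10 = 17.11500
Sum of squared deviations: (+0.13500)² + (−1.03500)² + (+0.78500)² + (+0.67500)² + (−0.57500)² + (+0.81500)² + (+0.26500)² + (+0.15500)² + (−0.32500)² + (−0.89500)² = 4.15705
Variance = 4.15705 / 9 = 0.46189
SE* = √0.46189

SE* = 0.6796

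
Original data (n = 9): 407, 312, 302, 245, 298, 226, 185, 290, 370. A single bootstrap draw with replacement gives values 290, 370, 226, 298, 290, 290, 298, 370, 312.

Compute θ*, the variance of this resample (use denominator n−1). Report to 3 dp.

θ* = 1939.111

Mean = 304.8889; sum of squared deviations = 15512.8889
s² = 15512.8889 / 8 = 1939.1111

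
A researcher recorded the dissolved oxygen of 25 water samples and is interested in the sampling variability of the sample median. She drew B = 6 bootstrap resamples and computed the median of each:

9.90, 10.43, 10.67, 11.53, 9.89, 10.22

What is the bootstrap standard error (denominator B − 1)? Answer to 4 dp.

Bootstrap SE is the standard deviation of the 6 replicate medians.
Mean of replicates: (9.90 + 10.43 + 10.67 + 11.53 + 9.89 + 10.22) / 6 = 62.64000 / 6 = 10.44000
Sum of squared deviations: (−0.54000)² + (−0.01000)² + (+0.23000)² + (+1.09000)² + (−0.55000)² + (−0.22000)² = 1.88360
Variance = 1.88360 / 5 = 0.37672
SE* = √0.37672

SE* = 0.6138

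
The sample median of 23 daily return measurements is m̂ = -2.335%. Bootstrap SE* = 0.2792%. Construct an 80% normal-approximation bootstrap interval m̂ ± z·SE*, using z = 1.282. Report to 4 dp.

(-2.6929, -1.9771)

Margin = 1.282 × 0.2792 = 0.35793
Interval: -2.335 ± 0.35793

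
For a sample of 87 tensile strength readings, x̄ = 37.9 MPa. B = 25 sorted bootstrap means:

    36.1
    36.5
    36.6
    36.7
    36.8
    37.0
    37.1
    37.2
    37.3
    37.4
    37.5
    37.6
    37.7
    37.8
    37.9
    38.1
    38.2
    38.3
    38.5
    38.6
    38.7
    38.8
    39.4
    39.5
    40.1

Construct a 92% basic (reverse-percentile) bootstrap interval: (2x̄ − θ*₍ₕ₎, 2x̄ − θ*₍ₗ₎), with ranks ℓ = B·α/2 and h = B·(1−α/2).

(36.3, 39.7)

Percentile endpoints at ranks 1 and 24: θ*₍1₎ = 36.1, θ*₍24₎ = 39.5.
Basic interval reflects these around x̄:
  lower = 2 × 37.9 − 39.5 = 36.3
  upper = 2 × 37.9 − 36.1 = 39.7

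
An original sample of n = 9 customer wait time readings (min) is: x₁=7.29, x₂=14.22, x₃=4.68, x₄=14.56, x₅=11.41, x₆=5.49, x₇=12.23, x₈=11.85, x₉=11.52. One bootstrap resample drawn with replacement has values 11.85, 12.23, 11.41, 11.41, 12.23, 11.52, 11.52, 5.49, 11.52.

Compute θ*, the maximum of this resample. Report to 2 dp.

θ* = 12.23

Maximum = 12.23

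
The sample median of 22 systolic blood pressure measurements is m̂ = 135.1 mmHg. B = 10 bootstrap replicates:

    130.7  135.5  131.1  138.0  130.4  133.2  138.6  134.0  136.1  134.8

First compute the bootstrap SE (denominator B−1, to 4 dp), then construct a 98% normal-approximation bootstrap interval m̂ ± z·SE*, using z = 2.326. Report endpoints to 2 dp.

(128.31, 141.89)

Mean of replicates = 134.2400; sum of squared deviations = 76.7840; SE* = √(76.7840/9) = 2.9209
Margin = 2.326 × 2.9209 = 6.794
Interval: 135.1 ± 6.794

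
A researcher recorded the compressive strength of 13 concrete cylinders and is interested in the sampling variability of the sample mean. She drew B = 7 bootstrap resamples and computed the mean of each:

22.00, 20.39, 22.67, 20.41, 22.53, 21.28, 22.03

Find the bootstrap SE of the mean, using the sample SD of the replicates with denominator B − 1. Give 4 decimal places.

Bootstrap SE is the standard deviation of the 7 replicate means.
Mean of replicates: (22.00 + 20.39 + 22.67 + 20.41 + 22.53 + 21.28 + 22.03) / 7 = 151.31000 / 7 = 21.61571
Sum of squared deviations: (+0.38429)² + (−1.22571)² + (+1.05429)² + (−1.20571)² + (+0.91429)² + (−0.33571)² + (+0.41429)² = 5.33557
Variance = 5.33557 / 6 = 0.88926
SE* = √0.88926

SE* = 0.9430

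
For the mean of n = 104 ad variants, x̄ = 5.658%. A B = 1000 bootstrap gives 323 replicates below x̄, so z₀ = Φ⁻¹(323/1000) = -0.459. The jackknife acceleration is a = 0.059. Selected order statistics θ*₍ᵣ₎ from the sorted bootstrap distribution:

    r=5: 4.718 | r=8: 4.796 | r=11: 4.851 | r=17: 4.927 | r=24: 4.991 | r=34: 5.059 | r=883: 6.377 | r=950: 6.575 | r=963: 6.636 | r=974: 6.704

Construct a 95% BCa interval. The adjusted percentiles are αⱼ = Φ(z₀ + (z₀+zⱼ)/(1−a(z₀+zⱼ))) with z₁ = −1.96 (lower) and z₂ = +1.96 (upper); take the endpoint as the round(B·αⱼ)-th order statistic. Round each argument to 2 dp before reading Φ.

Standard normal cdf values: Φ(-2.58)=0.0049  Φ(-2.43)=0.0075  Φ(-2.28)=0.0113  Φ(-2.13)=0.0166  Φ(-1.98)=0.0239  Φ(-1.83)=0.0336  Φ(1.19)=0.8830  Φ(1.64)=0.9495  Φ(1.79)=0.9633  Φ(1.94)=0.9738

(4.718, 6.377)

Lower: z₀ + z₁ = -0.459 + (-1.960) = -2.419; 1 − a(z₀+z₁) = 1 − (0.059)(-2.419) = 1.1427; argument = -0.459 + (-2.419)/1.1427 = -2.5759 → -2.58.
α₁ = Φ(-2.58) = 0.0049; rank = round(1000 × 0.0049) = 5; θ*₍5₎ = 4.718.
Upper: z₀ + z₂ = 1.501; 1 − a(z₀+z₂) = 0.9114; argument = 1.1878 → 1.19; α₂ = 0.8830; rank = 883; θ*₍883₎ = 6.377.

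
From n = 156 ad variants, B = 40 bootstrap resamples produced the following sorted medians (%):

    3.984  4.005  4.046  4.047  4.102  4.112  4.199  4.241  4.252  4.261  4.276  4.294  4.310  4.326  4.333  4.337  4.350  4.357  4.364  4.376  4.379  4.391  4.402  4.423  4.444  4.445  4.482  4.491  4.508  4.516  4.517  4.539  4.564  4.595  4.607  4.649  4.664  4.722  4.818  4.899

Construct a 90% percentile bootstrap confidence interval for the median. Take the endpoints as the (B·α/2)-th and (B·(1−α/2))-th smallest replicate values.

α = 0.10; lower rank = 40 × 0.050 = 2; upper rank = 40 × 0.950 = 38.
The 2nd smallest replicate is 4.005; the 38th is 4.722.

(4.005, 4.722)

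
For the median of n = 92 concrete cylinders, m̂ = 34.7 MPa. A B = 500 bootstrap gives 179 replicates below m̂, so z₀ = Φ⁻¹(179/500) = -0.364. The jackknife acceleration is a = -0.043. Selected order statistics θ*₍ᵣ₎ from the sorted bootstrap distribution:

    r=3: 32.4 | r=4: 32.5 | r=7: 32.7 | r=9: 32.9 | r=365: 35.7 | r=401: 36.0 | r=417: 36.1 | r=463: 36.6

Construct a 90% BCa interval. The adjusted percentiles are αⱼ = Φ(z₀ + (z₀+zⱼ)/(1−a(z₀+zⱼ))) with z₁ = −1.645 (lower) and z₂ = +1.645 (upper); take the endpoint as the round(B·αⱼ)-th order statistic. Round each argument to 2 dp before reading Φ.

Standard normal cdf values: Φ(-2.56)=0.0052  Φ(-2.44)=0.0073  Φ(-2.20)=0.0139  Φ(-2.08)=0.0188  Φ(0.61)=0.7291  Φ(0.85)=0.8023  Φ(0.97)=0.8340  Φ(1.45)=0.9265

(32.4, 36.0)

Lower: z₀ + z₁ = -0.364 + (-1.645) = -2.009; 1 − a(z₀+z₁) = 1 − (-0.043)(-2.009) = 0.9136; argument = -0.364 + (-2.009)/0.9136 = -2.5630 → -2.56.
α₁ = Φ(-2.56) = 0.0052; rank = round(500 × 0.0052) = 3; θ*₍3₎ = 32.4.
Upper: z₀ + z₂ = 1.281; 1 − a(z₀+z₂) = 1.0551; argument = 0.8501 → 0.85; α₂ = 0.8023; rank = 401; θ*₍401₎ = 36.0.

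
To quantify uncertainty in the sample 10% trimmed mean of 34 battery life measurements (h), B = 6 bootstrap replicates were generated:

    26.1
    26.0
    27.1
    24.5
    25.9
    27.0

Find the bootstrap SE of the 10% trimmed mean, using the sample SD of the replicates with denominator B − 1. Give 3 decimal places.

Bootstrap SE is the standard deviation of the 6 replicate 10% trimmed means.
Mean of replicates: (26.1 + 26.0 + 27.1 + 24.5 + 25.9 + 27.0) / 6 = 156.6000 / 6 = 26.1000
Sum of squared deviations: (+0.0000)² + (−0.1000)² + (+1.0000)² + (−1.6000)² + (−0.2000)² + (+0.9000)² = 4.4200
Variance = 4.4200 / 5 = 0.8840
SE* = √0.8840

SE* = 0.940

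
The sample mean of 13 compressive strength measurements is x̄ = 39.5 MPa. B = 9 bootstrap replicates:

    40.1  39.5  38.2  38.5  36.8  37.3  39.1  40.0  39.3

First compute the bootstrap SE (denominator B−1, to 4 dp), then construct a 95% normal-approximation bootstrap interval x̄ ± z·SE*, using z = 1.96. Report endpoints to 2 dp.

(37.24, 41.76)

Mean of replicates = 38.7556; sum of squared deviations = 10.6422; SE* = √(10.6422/8) = 1.1534
Margin = 1.96 × 1.1534 = 2.261
Interval: 39.5 ± 2.261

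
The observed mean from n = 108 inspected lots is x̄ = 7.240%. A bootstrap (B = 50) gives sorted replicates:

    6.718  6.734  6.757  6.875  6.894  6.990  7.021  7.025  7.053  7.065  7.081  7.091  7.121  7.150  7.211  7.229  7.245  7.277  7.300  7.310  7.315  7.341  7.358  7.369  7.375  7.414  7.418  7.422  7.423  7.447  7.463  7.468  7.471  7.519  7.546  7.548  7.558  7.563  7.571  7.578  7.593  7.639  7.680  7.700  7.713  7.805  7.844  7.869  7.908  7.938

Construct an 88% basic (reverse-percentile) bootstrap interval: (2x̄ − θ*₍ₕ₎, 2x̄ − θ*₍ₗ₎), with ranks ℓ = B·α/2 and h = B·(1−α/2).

Percentile endpoints at ranks 3 and 47: θ*₍3₎ = 6.757, θ*₍47₎ = 7.844.
Basic interval reflects these around x̄:
  lower = 2 × 7.240 − 7.844 = 6.636
  upper = 2 × 7.240 − 6.757 = 7.723

(6.636, 7.723)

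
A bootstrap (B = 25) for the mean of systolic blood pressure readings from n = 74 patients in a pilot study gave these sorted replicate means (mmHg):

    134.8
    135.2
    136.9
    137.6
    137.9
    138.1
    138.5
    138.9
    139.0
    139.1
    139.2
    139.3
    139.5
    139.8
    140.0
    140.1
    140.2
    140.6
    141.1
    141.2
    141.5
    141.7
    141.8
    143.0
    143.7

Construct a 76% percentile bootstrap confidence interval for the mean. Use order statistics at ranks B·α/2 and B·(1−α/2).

α = 0.24; lower rank = 25 × 0.120 = 3; upper rank = 25 × 0.880 = 22.
The 3rd smallest replicate is 136.9; the 22nd is 141.7.

(136.9, 141.7)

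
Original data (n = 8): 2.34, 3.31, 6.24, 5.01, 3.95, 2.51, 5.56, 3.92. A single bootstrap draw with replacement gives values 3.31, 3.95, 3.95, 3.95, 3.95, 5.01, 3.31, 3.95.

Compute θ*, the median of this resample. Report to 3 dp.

θ* = 3.950

Sorted: 3.31, 3.31, 3.95, 3.95, 3.95, 3.95, 3.95, 5.01
Median = average of the two middle values = 3.950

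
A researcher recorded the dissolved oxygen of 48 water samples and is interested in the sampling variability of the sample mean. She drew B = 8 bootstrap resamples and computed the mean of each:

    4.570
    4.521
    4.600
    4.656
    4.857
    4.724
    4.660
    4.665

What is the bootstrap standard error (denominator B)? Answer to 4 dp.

SE* = 0.0961

Bootstrap SE is the standard deviation of the 8 replicate means.
Mean of replicates: (4.570 + 4.521 + 4.600 + 4.656 + 4.857 + 4.724 + 4.660 + 4.665) / 8 = 37.25300 / 8 = 4.65663
Sum of squared deviations: (−0.08662)² + (−0.13563)² + (−0.05663)² + (−0.00063)² + (+0.20038)² + (+0.06738)² + (+0.00338)² + (+0.00838)² = 0.07388
Variance = 0.07388 / 8 = 0.00923
SE* = √0.00923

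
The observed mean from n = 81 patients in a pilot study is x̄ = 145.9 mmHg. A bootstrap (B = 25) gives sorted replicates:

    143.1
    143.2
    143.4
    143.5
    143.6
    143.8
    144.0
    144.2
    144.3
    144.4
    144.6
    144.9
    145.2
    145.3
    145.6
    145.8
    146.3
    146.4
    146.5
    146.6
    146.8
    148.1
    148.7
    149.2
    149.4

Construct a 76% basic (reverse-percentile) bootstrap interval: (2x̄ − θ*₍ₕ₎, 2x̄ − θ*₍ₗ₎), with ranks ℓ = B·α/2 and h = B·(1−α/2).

(143.7, 148.4)

Percentile endpoints at ranks 3 and 22: θ*₍3₎ = 143.4, θ*₍22₎ = 148.1.
Basic interval reflects these around x̄:
  lower = 2 × 145.9 − 148.1 = 143.7
  upper = 2 × 145.9 − 143.4 = 148.4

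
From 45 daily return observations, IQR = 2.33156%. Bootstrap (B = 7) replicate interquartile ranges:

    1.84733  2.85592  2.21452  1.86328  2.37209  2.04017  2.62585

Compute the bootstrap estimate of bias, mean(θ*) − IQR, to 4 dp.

bias = −0.0717

mean(θ*) = (1.84733 + 2.85592 + 2.21452 + 1.86328 + 2.37209 + 2.04017 + 2.62585) / 7 = 2.25988
bias = 2.25988 − 2.33156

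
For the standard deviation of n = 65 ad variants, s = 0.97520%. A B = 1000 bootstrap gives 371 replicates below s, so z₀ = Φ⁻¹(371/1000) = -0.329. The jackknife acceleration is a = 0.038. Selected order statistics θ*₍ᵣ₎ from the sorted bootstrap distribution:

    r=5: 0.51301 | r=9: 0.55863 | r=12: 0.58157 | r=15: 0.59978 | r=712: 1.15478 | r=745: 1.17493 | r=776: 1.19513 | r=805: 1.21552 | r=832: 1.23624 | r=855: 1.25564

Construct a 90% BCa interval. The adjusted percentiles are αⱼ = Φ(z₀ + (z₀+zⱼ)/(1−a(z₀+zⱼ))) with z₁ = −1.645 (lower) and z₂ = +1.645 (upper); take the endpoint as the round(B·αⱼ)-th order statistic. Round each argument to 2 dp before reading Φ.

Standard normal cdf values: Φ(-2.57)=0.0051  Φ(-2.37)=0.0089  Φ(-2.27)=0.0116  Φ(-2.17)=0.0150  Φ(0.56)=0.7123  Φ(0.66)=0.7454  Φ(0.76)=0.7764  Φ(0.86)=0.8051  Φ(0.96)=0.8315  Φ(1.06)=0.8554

(0.59978, 1.25564)

Lower: z₀ + z₁ = -0.329 + (-1.645) = -1.974; 1 − a(z₀+z₁) = 1 − (0.038)(-1.974) = 1.0750; argument = -0.329 + (-1.974)/1.0750 = -2.1653 → -2.17.
α₁ = Φ(-2.17) = 0.0150; rank = round(1000 × 0.0150) = 15; θ*₍15₎ = 0.59978.
Upper: z₀ + z₂ = 1.316; 1 − a(z₀+z₂) = 0.9500; argument = 1.0563 → 1.06; α₂ = 0.8554; rank = 855; θ*₍855₎ = 1.25564.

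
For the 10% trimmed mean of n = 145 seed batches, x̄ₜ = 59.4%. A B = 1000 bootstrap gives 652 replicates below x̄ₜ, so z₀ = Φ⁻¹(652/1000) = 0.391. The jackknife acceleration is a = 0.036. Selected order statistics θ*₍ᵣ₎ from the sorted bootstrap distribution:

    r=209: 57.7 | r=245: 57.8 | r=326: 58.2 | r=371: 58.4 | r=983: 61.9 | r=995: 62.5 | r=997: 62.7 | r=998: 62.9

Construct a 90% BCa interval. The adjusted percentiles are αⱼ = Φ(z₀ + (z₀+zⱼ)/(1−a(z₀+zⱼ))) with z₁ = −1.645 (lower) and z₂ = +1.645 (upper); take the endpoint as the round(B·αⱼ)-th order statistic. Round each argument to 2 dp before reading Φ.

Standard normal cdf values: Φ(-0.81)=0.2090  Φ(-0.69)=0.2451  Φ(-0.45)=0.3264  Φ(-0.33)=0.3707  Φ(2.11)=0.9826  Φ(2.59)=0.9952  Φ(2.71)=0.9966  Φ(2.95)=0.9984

Lower: z₀ + z₁ = 0.391 + (-1.645) = -1.254; 1 − a(z₀+z₁) = 1 − (0.036)(-1.254) = 1.0451; argument = 0.391 + (-1.254)/1.0451 = -0.8088 → -0.81.
α₁ = Φ(-0.81) = 0.2090; rank = round(1000 × 0.2090) = 209; θ*₍209₎ = 57.7.
Upper: z₀ + z₂ = 2.036; 1 − a(z₀+z₂) = 0.9267; argument = 2.5880 → 2.59; α₂ = 0.9952; rank = 995; θ*₍995₎ = 62.5.

(57.7, 62.5)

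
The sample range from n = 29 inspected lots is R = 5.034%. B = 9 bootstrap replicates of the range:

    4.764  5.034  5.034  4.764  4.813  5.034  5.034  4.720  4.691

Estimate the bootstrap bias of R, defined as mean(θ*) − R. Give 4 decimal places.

bias = −0.1576

mean(θ*) = (4.764 + 5.034 + 5.034 + 4.764 + 4.813 + 5.034 + 5.034 + 4.720 + 4.691) / 9 = 4.87644
bias = 4.87644 − 5.034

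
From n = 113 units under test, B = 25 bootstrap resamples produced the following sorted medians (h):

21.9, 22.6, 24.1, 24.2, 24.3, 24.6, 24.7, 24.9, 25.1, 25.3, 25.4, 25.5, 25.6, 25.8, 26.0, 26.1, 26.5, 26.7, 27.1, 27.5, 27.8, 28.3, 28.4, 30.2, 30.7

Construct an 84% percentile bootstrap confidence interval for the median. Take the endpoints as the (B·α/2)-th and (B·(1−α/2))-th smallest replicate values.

(22.6, 28.4)

α = 0.16; lower rank = 25 × 0.080 = 2; upper rank = 25 × 0.920 = 23.
The 2nd smallest replicate is 22.6; the 23rd is 28.4.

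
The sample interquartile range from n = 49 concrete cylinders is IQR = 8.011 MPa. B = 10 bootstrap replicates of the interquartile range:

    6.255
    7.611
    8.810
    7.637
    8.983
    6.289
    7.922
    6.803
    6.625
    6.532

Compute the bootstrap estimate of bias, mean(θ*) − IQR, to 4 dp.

mean(θ*) = (6.255 + 7.611 + 8.810 + 7.637 + 8.983 + 6.289 + 7.922 + 6.803 + 6.625 + 6.532) / 10 = 7.34670
bias = 7.34670 − 8.011

bias = −0.6643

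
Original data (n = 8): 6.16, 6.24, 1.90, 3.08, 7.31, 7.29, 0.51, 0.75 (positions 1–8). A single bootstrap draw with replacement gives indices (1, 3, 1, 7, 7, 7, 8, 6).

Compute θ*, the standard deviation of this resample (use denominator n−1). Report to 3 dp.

Resample values: 6.16, 1.90, 6.16, 0.51, 0.51, 0.51, 0.75, 7.29.
Mean = 2.9737; sum of squared deviations = 63.2426
s² = 63.2426 / 7 = 9.0347
s = √9.0347 = 3.006

θ* = 3.006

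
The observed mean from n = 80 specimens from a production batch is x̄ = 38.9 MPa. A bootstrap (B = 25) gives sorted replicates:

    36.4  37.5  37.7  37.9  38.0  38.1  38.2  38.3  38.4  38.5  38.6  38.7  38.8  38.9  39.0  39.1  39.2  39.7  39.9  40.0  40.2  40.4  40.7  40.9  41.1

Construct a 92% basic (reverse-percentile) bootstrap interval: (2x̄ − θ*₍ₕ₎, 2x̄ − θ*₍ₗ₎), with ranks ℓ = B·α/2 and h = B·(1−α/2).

(36.9, 41.4)

Percentile endpoints at ranks 1 and 24: θ*₍1₎ = 36.4, θ*₍24₎ = 40.9.
Basic interval reflects these around x̄:
  lower = 2 × 38.9 − 40.9 = 36.9
  upper = 2 × 38.9 − 36.4 = 41.4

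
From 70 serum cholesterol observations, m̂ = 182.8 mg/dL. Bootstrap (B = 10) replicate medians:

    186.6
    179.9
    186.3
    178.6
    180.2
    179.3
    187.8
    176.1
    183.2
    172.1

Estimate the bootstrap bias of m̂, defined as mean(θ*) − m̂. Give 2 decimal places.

bias = −1.79

mean(θ*) = (186.6 + 179.9 + 186.3 + 178.6 + 180.2 + 179.3 + 187.8 + 176.1 + 183.2 + 172.1) / 10 = 181.010
bias = 181.010 − 182.8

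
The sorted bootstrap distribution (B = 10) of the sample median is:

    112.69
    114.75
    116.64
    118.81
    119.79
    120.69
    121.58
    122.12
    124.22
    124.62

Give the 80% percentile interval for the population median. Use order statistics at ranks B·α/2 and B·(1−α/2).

(112.69, 124.22)

α = 0.20; lower rank = 10 × 0.100 = 1; upper rank = 10 × 0.900 = 9.
The 1st smallest replicate is 112.69; the 9th is 124.22.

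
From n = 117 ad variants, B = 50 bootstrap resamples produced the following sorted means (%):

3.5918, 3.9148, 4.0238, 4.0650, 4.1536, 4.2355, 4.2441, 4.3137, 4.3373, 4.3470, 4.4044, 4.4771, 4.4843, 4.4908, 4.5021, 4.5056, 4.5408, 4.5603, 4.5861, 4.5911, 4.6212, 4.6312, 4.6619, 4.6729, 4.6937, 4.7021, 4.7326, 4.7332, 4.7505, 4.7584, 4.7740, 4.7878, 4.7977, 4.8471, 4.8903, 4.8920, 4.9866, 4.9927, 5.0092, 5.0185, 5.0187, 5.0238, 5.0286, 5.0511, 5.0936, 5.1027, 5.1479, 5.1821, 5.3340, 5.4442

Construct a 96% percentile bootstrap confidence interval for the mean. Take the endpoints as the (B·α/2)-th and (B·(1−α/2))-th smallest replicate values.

α = 0.04; lower rank = 50 × 0.020 = 1; upper rank = 50 × 0.980 = 49.
The 1st smallest replicate is 3.5918; the 49th is 5.3340.

(3.5918, 5.3340)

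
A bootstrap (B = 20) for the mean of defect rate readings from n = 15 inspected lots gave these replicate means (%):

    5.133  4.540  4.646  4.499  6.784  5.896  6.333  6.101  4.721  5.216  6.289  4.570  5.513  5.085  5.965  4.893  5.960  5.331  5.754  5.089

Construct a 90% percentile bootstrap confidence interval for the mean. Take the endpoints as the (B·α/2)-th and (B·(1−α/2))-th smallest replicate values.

Sorted replicates: 4.499, 4.540, 4.570, 4.646, 4.721, 4.893, 5.085, 5.089, 5.133, 5.216, 5.331, 5.513, 5.754, 5.896, 5.960, 5.965, 6.101, 6.289, 6.333, 6.784
α = 0.10; lower rank = 20 × 0.050 = 1; upper rank = 20 × 0.950 = 19.
The 1st smallest replicate is 4.499; the 19th is 6.333.

(4.499, 6.333)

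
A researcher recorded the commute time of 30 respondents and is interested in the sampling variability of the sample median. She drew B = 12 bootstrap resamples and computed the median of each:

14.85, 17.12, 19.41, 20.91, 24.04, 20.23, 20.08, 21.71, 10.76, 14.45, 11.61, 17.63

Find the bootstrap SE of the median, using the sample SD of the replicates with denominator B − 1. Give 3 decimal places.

SE* = 4.110

Bootstrap SE is the standard deviation of the 12 replicate medians.
Mean of replicates: (14.85 + 17.12 + 19.41 + 20.91 + 24.04 + 20.23 + 20.08 + 21.71 + 10.76 + 14.45 + 11.61 + 17.63) / 12 = 212.8000 / 12 = 17.7333
Sum of squared deviations: (−2.8833)² + (−0.6133)² + (+1.6767)² + (+3.1767)² + (+6.3067)² + (+2.4967)² + (+2.3467)² + (+3.9767)² + (−6.9733)² + (−3.2833)² + (−6.1233)² + (−0.1033)² = 185.8339
Variance = 185.8339 / 11 = 16.8940
SE* = √16.8940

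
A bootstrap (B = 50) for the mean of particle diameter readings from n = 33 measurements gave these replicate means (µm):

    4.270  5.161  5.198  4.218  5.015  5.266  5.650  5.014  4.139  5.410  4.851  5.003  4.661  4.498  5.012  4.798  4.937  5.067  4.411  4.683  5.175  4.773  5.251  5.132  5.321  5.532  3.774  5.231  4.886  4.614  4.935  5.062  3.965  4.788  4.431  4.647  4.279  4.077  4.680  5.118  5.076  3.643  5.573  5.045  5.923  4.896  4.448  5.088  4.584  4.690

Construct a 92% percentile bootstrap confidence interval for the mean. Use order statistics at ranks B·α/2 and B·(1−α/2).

(3.774, 5.573)

Sorted replicates: 3.643, 3.774, 3.965, 4.077, 4.139, 4.218, 4.270, 4.279, 4.411, 4.431, 4.448, 4.498, 4.584, 4.614, 4.647, 4.661, 4.680, 4.683, 4.690, 4.773, 4.788, 4.798, 4.851, 4.886, 4.896, 4.935, 4.937, 5.003, 5.012, 5.014, 5.015, 5.045, 5.062, 5.067, 5.076, 5.088, 5.118, 5.132, 5.161, 5.175, 5.198, 5.231, 5.251, 5.266, 5.321, 5.410, 5.532, 5.573, 5.650, 5.923
α = 0.08; lower rank = 50 × 0.040 = 2; upper rank = 50 × 0.960 = 48.
The 2nd smallest replicate is 3.774; the 48th is 5.573.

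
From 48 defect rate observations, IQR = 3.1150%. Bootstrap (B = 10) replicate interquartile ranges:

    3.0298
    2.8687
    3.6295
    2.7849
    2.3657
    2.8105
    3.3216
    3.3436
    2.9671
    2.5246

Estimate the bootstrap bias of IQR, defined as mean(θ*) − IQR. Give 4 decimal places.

mean(θ*) = (3.0298 + 2.8687 + 3.6295 + 2.7849 + 2.3657 + 2.8105 + 3.3216 + 3.3436 + 2.9671 + 2.5246) / 10 = 2.96460
bias = 2.96460 − 3.1150

bias = −0.1504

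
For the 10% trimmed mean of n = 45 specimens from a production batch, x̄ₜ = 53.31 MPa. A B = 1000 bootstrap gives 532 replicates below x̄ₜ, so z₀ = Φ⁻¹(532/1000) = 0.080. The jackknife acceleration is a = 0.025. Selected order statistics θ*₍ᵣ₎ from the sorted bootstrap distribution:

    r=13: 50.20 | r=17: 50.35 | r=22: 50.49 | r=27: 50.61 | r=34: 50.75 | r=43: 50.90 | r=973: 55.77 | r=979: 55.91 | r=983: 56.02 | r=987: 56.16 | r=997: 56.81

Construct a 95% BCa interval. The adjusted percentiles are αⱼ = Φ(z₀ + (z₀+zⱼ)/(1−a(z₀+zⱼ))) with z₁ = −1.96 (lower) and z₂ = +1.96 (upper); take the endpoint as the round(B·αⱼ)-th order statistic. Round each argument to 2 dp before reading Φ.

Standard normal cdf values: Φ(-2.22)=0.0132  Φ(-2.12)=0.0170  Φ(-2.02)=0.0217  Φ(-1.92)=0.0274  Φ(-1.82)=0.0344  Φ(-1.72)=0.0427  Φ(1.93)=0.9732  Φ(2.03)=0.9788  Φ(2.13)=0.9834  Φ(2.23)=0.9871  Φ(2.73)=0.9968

Lower: z₀ + z₁ = 0.080 + (-1.960) = -1.880; 1 − a(z₀+z₁) = 1 − (0.025)(-1.880) = 1.0470; argument = 0.080 + (-1.880)/1.0470 = -1.7156 → -1.72.
α₁ = Φ(-1.72) = 0.0427; rank = round(1000 × 0.0427) = 43; θ*₍43₎ = 50.90.
Upper: z₀ + z₂ = 2.040; 1 − a(z₀+z₂) = 0.9490; argument = 2.2296 → 2.23; α₂ = 0.9871; rank = 987; θ*₍987₎ = 56.16.

(50.90, 56.16)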